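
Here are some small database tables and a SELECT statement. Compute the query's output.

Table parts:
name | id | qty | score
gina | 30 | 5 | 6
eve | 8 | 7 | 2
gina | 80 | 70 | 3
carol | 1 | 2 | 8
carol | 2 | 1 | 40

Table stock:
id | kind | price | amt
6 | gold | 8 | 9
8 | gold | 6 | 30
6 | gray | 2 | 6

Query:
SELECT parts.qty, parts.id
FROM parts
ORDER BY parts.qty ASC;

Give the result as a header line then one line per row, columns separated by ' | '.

== RESULT ==
parts.qty | parts.id
1 | 2
2 | 1
5 | 30
7 | 8
70 | 80

Derivation:
After SELECT (5 rows):
parts.qty | parts.id
5 | 30
7 | 8
70 | 80
2 | 1
1 | 2
After ORDER BY (5 rows):
parts.qty | parts.id
1 | 2
2 | 1
5 | 30
7 | 8
70 | 80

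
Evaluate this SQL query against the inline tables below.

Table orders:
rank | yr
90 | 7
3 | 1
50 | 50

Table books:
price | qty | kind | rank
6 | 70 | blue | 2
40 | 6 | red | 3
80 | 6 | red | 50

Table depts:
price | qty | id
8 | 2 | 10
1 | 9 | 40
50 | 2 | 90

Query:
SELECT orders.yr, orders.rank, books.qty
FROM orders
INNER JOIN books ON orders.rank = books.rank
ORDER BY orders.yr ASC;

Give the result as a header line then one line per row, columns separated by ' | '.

== RESULT ==
orders.yr | orders.rank | books.qty
1 | 3 | 6
50 | 50 | 6

Derivation:
After JOIN books (2 rows):
orders.rank | orders.yr | books.price | books.qty | books.kind | books.rank
3 | 1 | 40 | 6 | red | 3
50 | 50 | 80 | 6 | red | 50
After SELECT (2 rows):
orders.yr | orders.rank | books.qty
1 | 3 | 6
50 | 50 | 6
After ORDER BY (2 rows):
orders.yr | orders.rank | books.qty
1 | 3 | 6
50 | 50 | 6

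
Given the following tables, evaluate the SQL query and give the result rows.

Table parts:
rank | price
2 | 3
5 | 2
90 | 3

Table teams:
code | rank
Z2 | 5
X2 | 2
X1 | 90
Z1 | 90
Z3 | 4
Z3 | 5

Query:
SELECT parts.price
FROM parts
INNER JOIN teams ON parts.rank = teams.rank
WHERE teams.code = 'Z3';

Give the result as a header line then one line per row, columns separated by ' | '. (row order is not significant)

== RESULT ==
parts.price
2

Derivation:
After JOIN teams (5 rows):
parts.rank | parts.price | teams.code | teams.rank
2 | 3 | X2 | 2
5 | 2 | Z2 | 5
5 | 2 | Z3 | 5
90 | 3 | X1 | 90
90 | 3 | Z1 | 90
After WHERE (1 rows):
parts.rank | parts.price | teams.code | teams.rank
5 | 2 | Z3 | 5
After SELECT (1 rows):
parts.price
2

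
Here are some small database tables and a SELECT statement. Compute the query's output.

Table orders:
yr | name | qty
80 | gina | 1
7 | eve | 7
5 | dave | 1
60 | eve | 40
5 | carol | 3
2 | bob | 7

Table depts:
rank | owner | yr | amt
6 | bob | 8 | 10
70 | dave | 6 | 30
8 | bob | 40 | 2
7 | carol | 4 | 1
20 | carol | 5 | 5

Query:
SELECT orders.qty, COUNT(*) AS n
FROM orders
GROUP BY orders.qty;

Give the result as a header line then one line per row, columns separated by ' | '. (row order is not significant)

== RESULT ==
orders.qty | n
1 | 2
7 | 2
40 | 1
3 | 1

Derivation:
After GROUP BY (4 rows):
orders.qty | n
1 | 2
7 | 2
40 | 1
3 | 1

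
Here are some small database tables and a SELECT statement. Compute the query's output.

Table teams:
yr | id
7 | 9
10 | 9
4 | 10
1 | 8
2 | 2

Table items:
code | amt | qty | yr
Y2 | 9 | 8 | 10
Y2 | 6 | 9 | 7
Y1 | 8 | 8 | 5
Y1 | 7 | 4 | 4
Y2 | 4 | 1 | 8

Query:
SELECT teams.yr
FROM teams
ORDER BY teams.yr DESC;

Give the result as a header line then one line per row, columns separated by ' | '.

After SELECT (5 rows):
teams.yr
7
10
4
1
2
After ORDER BY (5 rows):
teams.yr
10
7
4
2
1

== RESULT ==
teams.yr
10
7
4
2
1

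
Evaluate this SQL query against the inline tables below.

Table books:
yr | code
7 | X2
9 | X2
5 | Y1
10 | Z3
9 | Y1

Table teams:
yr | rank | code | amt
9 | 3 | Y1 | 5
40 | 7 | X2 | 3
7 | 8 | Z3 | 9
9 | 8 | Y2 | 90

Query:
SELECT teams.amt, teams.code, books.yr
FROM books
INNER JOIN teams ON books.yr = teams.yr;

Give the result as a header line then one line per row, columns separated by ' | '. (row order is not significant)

After JOIN teams (5 rows):
books.yr | books.code | teams.yr | teams.rank | teams.code | teams.amt
7 | X2 | 7 | 8 | Z3 | 9
9 | X2 | 9 | 3 | Y1 | 5
9 | X2 | 9 | 8 | Y2 | 90
9 | Y1 | 9 | 3 | Y1 | 5
9 | Y1 | 9 | 8 | Y2 | 90
After SELECT (5 rows):
teams.amt | teams.code | books.yr
9 | Z3 | 7
5 | Y1 | 9
90 | Y2 | 9
5 | Y1 | 9
90 | Y2 | 9

== RESULT ==
teams.amt | teams.code | books.yr
9 | Z3 | 7
5 | Y1 | 9
90 | Y2 | 9
5 | Y1 | 9
90 | Y2 | 9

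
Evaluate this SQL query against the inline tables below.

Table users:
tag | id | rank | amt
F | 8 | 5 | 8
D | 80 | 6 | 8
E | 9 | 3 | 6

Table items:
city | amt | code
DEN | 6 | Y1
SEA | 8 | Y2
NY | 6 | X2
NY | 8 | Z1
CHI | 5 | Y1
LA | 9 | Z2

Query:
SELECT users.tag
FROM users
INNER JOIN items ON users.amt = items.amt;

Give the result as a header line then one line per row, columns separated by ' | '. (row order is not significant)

== RESULT ==
users.tag
F
F
D
D
E
E

Derivation:
After JOIN items (6 rows):
users.tag | users.id | users.rank | users.amt | items.city | items.amt | items.code
F | 8 | 5 | 8 | SEA | 8 | Y2
F | 8 | 5 | 8 | NY | 8 | Z1
D | 80 | 6 | 8 | SEA | 8 | Y2
D | 80 | 6 | 8 | NY | 8 | Z1
E | 9 | 3 | 6 | DEN | 6 | Y1
E | 9 | 3 | 6 | NY | 6 | X2
After SELECT (6 rows):
users.tag
F
F
D
D
E
E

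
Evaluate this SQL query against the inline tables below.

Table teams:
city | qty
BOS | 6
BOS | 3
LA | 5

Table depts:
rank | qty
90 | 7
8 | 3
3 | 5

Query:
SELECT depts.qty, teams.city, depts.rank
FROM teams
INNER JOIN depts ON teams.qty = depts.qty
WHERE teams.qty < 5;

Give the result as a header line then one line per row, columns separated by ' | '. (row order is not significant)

After JOIN depts (2 rows):
teams.city | teams.qty | depts.rank | depts.qty
BOS | 3 | 8 | 3
LA | 5 | 3 | 5
After WHERE (1 rows):
teams.city | teams.qty | depts.rank | depts.qty
BOS | 3 | 8 | 3
After SELECT (1 rows):
depts.qty | teams.city | depts.rank
3 | BOS | 8

== RESULT ==
depts.qty | teams.city | depts.rank
3 | BOS | 8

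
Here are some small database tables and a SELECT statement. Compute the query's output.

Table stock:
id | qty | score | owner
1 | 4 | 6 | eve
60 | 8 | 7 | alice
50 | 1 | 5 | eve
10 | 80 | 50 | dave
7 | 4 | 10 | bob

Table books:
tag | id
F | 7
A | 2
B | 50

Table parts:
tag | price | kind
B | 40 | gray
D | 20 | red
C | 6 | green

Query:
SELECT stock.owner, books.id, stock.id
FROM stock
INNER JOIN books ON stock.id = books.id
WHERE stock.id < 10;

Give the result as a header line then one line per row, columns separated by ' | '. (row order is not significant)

== RESULT ==
stock.owner | books.id | stock.id
bob | 7 | 7

Derivation:
After JOIN books (2 rows):
stock.id | stock.qty | stock.score | stock.owner | books.tag | books.id
50 | 1 | 5 | eve | B | 50
7 | 4 | 10 | bob | F | 7
After WHERE (1 rows):
stock.id | stock.qty | stock.score | stock.owner | books.tag | books.id
7 | 4 | 10 | bob | F | 7
After SELECT (1 rows):
stock.owner | books.id | stock.id
bob | 7 | 7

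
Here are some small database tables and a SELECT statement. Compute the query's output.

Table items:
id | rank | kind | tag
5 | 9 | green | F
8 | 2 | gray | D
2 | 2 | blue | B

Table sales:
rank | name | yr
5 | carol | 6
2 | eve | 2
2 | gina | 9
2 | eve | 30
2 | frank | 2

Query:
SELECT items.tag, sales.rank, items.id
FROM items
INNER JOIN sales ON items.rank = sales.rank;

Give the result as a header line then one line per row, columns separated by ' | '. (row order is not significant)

After JOIN sales (8 rows):
items.id | items.rank | items.kind | items.tag | sales.rank | sales.name | sales.yr
8 | 2 | gray | D | 2 | eve | 2
8 | 2 | gray | D | 2 | gina | 9
8 | 2 | gray | D | 2 | eve | 30
8 | 2 | gray | D | 2 | frank | 2
2 | 2 | blue | B | 2 | eve | 2
2 | 2 | blue | B | 2 | gina | 9
2 | 2 | blue | B | 2 | eve | 30
2 | 2 | blue | B | 2 | frank | 2
After SELECT (8 rows):
items.tag | sales.rank | items.id
D | 2 | 8
D | 2 | 8
D | 2 | 8
D | 2 | 8
B | 2 | 2
B | 2 | 2
B | 2 | 2
B | 2 | 2

== RESULT ==
items.tag | sales.rank | items.id
D | 2 | 8
D | 2 | 8
D | 2 | 8
D | 2 | 8
B | 2 | 2
B | 2 | 2
B | 2 | 2
B | 2 | 2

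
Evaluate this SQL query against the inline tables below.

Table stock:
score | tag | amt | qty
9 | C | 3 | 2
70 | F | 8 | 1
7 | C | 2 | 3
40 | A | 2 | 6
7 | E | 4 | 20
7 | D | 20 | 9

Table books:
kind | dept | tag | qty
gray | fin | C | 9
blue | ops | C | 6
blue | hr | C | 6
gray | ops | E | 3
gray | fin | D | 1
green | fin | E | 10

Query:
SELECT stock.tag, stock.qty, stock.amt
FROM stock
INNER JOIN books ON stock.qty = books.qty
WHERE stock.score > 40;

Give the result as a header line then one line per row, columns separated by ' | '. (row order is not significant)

== RESULT ==
stock.tag | stock.qty | stock.amt
F | 1 | 8

Derivation:
After JOIN books (5 rows):
stock.score | stock.tag | stock.amt | stock.qty | books.kind | books.dept | books.tag | books.qty
70 | F | 8 | 1 | gray | fin | D | 1
7 | C | 2 | 3 | gray | ops | E | 3
40 | A | 2 | 6 | blue | ops | C | 6
40 | A | 2 | 6 | blue | hr | C | 6
7 | D | 20 | 9 | gray | fin | C | 9
After WHERE (1 rows):
stock.score | stock.tag | stock.amt | stock.qty | books.kind | books.dept | books.tag | books.qty
70 | F | 8 | 1 | gray | fin | D | 1
After SELECT (1 rows):
stock.tag | stock.qty | stock.amt
F | 1 | 8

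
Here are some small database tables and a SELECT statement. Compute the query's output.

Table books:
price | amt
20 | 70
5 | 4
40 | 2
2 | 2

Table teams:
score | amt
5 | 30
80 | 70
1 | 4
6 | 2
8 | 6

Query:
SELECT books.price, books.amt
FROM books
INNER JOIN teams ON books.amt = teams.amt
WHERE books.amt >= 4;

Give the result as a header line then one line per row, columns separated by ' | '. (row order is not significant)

== RESULT ==
books.price | books.amt
20 | 70
5 | 4

Derivation:
After JOIN teams (4 rows):
books.price | books.amt | teams.score | teams.amt
20 | 70 | 80 | 70
5 | 4 | 1 | 4
40 | 2 | 6 | 2
2 | 2 | 6 | 2
After WHERE (2 rows):
books.price | books.amt | teams.score | teams.amt
20 | 70 | 80 | 70
5 | 4 | 1 | 4
After SELECT (2 rows):
books.price | books.amt
20 | 70
5 | 4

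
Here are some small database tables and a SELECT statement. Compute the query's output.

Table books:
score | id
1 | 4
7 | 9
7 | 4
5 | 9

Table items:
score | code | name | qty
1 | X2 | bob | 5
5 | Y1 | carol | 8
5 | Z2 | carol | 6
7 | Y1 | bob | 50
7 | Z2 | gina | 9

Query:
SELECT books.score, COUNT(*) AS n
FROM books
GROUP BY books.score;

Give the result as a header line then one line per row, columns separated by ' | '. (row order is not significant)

== RESULT ==
books.score | n
1 | 1
7 | 2
5 | 1

Derivation:
After GROUP BY (3 rows):
books.score | n
1 | 1
7 | 2
5 | 1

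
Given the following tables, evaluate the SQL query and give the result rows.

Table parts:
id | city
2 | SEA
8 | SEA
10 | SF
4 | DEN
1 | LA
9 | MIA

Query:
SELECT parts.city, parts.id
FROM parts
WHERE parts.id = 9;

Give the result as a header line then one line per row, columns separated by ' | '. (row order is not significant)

After WHERE (1 rows):
parts.id | parts.city
9 | MIA
After SELECT (1 rows):
parts.city | parts.id
MIA | 9

== RESULT ==
parts.city | parts.id
MIA | 9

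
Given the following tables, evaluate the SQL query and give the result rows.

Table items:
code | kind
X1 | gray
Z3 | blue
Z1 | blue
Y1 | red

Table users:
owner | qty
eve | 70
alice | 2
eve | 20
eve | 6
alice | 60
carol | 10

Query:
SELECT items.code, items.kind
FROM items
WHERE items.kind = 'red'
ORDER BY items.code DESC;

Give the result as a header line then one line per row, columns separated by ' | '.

After WHERE (1 rows):
items.code | items.kind
Y1 | red
After SELECT (1 rows):
items.code | items.kind
Y1 | red
After ORDER BY (1 rows):
items.code | items.kind
Y1 | red

== RESULT ==
items.code | items.kind
Y1 | red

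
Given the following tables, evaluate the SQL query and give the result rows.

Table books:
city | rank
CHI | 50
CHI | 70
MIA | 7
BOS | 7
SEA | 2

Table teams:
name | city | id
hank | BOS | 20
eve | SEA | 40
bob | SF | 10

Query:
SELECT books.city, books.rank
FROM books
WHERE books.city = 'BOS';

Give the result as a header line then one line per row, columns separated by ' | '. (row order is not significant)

== RESULT ==
books.city | books.rank
BOS | 7

Derivation:
After WHERE (1 rows):
books.city | books.rank
BOS | 7
After SELECT (1 rows):
books.city | books.rank
BOS | 7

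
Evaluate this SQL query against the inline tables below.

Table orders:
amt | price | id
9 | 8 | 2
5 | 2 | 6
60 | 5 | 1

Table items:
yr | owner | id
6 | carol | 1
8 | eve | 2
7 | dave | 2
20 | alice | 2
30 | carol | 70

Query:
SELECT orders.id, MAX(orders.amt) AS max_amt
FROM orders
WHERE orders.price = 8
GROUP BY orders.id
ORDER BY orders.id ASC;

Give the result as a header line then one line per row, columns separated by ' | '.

After WHERE (1 rows):
orders.amt | orders.price | orders.id
9 | 8 | 2
After GROUP BY (1 rows):
orders.id | max_amt
2 | 9
After ORDER BY (1 rows):
orders.id | max_amt
2 | 9

== RESULT ==
orders.id | max_amt
2 | 9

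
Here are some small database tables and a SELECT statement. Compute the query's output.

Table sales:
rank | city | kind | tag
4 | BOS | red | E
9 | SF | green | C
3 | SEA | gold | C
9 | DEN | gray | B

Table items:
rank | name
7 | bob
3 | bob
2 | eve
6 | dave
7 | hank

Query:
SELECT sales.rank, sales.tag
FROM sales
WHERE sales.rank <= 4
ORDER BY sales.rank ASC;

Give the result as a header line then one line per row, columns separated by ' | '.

== RESULT ==
sales.rank | sales.tag
3 | C
4 | E

Derivation:
After WHERE (2 rows):
sales.rank | sales.city | sales.kind | sales.tag
4 | BOS | red | E
3 | SEA | gold | C
After SELECT (2 rows):
sales.rank | sales.tag
4 | E
3 | C
After ORDER BY (2 rows):
sales.rank | sales.tag
3 | C
4 | E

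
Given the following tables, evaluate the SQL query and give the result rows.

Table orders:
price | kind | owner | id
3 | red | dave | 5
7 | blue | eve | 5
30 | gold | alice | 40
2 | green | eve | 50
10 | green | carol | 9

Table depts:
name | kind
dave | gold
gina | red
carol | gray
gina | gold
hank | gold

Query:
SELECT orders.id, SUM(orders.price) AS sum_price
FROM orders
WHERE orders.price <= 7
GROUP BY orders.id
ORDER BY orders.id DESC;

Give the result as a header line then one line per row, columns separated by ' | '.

== RESULT ==
orders.id | sum_price
50 | 2
5 | 10

Derivation:
After WHERE (3 rows):
orders.price | orders.kind | orders.owner | orders.id
3 | red | dave | 5
7 | blue | eve | 5
2 | green | eve | 50
After GROUP BY (2 rows):
orders.id | sum_price
5 | 10
50 | 2
After ORDER BY (2 rows):
orders.id | sum_price
50 | 2
5 | 10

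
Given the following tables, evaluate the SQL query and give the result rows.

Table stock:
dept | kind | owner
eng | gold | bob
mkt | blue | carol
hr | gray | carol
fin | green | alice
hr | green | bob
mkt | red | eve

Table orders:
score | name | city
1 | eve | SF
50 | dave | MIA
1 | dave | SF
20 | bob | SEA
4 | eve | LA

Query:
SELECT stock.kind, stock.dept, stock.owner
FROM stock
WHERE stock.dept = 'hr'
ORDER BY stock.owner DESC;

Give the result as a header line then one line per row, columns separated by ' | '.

After WHERE (2 rows):
stock.dept | stock.kind | stock.owner
hr | gray | carol
hr | green | bob
After SELECT (2 rows):
stock.kind | stock.dept | stock.owner
gray | hr | carol
green | hr | bob
After ORDER BY (2 rows):
stock.kind | stock.dept | stock.owner
gray | hr | carol
green | hr | bob

== RESULT ==
stock.kind | stock.dept | stock.owner
gray | hr | carol
green | hr | bob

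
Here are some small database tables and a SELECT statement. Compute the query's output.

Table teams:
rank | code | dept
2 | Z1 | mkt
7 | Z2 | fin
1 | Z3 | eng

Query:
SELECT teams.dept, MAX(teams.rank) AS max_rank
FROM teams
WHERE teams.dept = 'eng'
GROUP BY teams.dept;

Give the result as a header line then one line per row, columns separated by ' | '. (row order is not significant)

== RESULT ==
teams.dept | max_rank
eng | 1

Derivation:
After WHERE (1 rows):
teams.rank | teams.code | teams.dept
1 | Z3 | eng
After GROUP BY (1 rows):
teams.dept | max_rank
eng | 1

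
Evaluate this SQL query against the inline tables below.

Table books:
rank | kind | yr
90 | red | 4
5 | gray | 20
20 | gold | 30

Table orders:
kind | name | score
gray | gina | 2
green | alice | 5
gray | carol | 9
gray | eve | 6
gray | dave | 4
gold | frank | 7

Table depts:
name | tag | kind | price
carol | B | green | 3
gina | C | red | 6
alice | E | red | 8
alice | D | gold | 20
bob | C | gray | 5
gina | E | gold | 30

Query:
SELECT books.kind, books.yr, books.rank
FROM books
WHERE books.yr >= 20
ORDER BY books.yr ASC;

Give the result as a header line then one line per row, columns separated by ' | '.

== RESULT ==
books.kind | books.yr | books.rank
gray | 20 | 5
gold | 30 | 20

Derivation:
After WHERE (2 rows):
books.rank | books.kind | books.yr
5 | gray | 20
20 | gold | 30
After SELECT (2 rows):
books.kind | books.yr | books.rank
gray | 20 | 5
gold | 30 | 20
After ORDER BY (2 rows):
books.kind | books.yr | books.rank
gray | 20 | 5
gold | 30 | 20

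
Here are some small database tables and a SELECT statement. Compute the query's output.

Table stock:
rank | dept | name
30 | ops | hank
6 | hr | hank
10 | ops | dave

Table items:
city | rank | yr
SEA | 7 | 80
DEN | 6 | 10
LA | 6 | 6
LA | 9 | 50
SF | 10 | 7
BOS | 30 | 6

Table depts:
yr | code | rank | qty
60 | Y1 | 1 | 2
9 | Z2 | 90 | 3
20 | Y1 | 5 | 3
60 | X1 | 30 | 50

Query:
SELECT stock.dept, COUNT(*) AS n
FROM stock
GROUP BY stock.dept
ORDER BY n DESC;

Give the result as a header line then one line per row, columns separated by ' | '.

After GROUP BY (2 rows):
stock.dept | n
ops | 2
hr | 1
After ORDER BY (2 rows):
stock.dept | n
ops | 2
hr | 1

== RESULT ==
stock.dept | n
ops | 2
hr | 1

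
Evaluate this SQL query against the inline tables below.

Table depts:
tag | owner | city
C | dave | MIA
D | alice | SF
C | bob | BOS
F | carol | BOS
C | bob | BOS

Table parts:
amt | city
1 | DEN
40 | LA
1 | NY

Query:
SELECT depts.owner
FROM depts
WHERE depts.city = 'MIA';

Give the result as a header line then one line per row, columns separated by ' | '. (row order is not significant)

After WHERE (1 rows):
depts.tag | depts.owner | depts.city
C | dave | MIA
After SELECT (1 rows):
depts.owner
dave

== RESULT ==
depts.owner
dave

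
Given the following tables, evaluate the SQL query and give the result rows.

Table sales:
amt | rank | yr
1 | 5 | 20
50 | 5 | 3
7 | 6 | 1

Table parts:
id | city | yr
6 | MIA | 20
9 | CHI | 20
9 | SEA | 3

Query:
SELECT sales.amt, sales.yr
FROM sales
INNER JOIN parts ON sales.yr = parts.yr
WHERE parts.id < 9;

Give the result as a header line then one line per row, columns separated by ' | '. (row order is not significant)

== RESULT ==
sales.amt | sales.yr
1 | 20

Derivation:
After JOIN parts (3 rows):
sales.amt | sales.rank | sales.yr | parts.id | parts.city | parts.yr
1 | 5 | 20 | 6 | MIA | 20
1 | 5 | 20 | 9 | CHI | 20
50 | 5 | 3 | 9 | SEA | 3
After WHERE (1 rows):
sales.amt | sales.rank | sales.yr | parts.id | parts.city | parts.yr
1 | 5 | 20 | 6 | MIA | 20
After SELECT (1 rows):
sales.amt | sales.yr
1 | 20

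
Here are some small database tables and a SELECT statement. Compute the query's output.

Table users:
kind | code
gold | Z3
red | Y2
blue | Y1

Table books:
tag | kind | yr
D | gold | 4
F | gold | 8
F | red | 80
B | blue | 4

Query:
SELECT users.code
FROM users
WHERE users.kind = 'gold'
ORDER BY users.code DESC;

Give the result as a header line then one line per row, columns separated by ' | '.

After WHERE (1 rows):
users.kind | users.code
gold | Z3
After SELECT (1 rows):
users.code
Z3
After ORDER BY (1 rows):
users.code
Z3

== RESULT ==
users.code
Z3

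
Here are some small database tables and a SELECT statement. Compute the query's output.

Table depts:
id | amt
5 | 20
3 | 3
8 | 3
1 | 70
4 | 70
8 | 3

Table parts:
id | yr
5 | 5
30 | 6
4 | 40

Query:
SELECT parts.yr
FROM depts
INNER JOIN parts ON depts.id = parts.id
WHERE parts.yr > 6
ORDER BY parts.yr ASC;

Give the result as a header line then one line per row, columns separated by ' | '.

== RESULT ==
parts.yr
40

Derivation:
After JOIN parts (2 rows):
depts.id | depts.amt | parts.id | parts.yr
5 | 20 | 5 | 5
4 | 70 | 4 | 40
After WHERE (1 rows):
depts.id | depts.amt | parts.id | parts.yr
4 | 70 | 4 | 40
After SELECT (1 rows):
parts.yr
40
After ORDER BY (1 rows):
parts.yr
40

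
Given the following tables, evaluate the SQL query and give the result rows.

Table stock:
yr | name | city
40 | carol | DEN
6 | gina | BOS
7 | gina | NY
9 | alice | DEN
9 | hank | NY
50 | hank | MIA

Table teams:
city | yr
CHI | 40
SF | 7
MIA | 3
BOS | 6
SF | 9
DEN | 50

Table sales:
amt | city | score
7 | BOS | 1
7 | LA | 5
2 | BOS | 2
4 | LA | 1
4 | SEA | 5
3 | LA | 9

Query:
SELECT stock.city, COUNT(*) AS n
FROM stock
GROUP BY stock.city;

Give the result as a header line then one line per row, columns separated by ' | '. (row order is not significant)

== RESULT ==
stock.city | n
DEN | 2
BOS | 1
NY | 2
MIA | 1

Derivation:
After GROUP BY (4 rows):
stock.city | n
DEN | 2
BOS | 1
NY | 2
MIA | 1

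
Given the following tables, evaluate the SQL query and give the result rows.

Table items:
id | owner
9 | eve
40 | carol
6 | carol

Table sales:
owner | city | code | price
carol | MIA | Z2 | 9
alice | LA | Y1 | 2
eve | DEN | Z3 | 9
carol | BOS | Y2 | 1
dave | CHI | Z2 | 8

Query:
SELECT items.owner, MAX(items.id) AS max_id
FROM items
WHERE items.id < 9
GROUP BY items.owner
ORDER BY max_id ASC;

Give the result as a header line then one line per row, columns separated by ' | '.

After WHERE (1 rows):
items.id | items.owner
6 | carol
After GROUP BY (1 rows):
items.owner | max_id
carol | 6
After ORDER BY (1 rows):
items.owner | max_id
carol | 6

== RESULT ==
items.owner | max_id
carol | 6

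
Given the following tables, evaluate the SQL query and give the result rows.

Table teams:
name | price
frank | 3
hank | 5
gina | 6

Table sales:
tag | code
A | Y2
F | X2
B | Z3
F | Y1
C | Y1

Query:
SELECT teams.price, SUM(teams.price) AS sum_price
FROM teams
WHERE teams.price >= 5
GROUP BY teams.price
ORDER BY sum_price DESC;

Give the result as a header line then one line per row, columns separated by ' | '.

After WHERE (2 rows):
teams.name | teams.price
hank | 5
gina | 6
After GROUP BY (2 rows):
teams.price | sum_price
5 | 5
6 | 6
After ORDER BY (2 rows):
teams.price | sum_price
6 | 6
5 | 5

== RESULT ==
teams.price | sum_price
6 | 6
5 | 5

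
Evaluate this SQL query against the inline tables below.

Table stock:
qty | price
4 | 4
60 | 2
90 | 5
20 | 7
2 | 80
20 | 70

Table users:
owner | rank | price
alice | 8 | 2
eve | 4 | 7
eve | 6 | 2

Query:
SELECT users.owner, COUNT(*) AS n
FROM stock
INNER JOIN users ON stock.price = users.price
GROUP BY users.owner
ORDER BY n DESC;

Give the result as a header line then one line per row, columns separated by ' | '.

After JOIN users (3 rows):
stock.qty | stock.price | users.owner | users.rank | users.price
60 | 2 | alice | 8 | 2
60 | 2 | eve | 6 | 2
20 | 7 | eve | 4 | 7
After GROUP BY (2 rows):
users.owner | n
alice | 1
eve | 2
After ORDER BY (2 rows):
users.owner | n
eve | 2
alice | 1

== RESULT ==
users.owner | n
eve | 2
alice | 1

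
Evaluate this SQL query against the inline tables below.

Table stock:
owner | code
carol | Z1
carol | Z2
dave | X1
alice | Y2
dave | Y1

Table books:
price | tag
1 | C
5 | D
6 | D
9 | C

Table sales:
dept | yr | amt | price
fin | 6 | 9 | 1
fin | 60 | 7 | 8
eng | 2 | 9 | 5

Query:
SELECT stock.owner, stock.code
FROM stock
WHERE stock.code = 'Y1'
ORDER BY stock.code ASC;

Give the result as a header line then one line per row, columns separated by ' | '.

After WHERE (1 rows):
stock.owner | stock.code
dave | Y1
After SELECT (1 rows):
stock.owner | stock.code
dave | Y1
After ORDER BY (1 rows):
stock.owner | stock.code
dave | Y1

== RESULT ==
stock.owner | stock.code
dave | Y1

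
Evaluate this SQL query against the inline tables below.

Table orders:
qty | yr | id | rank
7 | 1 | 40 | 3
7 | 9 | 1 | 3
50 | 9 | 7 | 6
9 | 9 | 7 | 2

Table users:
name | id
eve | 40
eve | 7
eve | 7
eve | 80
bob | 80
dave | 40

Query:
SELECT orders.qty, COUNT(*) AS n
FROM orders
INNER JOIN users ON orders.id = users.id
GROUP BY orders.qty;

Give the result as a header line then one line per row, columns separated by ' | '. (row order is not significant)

== RESULT ==
orders.qty | n
7 | 2
50 | 2
9 | 2

Derivation:
After JOIN users (6 rows):
orders.qty | orders.yr | orders.id | orders.rank | users.name | users.id
7 | 1 | 40 | 3 | eve | 40
7 | 1 | 40 | 3 | dave | 40
50 | 9 | 7 | 6 | eve | 7
50 | 9 | 7 | 6 | eve | 7
9 | 9 | 7 | 2 | eve | 7
9 | 9 | 7 | 2 | eve | 7
After GROUP BY (3 rows):
orders.qty | n
7 | 2
50 | 2
9 | 2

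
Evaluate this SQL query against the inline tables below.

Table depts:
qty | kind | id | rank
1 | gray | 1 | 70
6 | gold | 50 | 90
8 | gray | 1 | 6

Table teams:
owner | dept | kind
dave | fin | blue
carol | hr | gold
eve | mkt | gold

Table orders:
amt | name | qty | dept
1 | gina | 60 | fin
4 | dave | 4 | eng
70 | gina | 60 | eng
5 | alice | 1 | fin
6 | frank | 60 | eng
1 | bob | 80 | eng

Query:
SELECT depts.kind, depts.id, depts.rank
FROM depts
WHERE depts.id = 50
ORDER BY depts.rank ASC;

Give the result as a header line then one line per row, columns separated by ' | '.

== RESULT ==
depts.kind | depts.id | depts.rank
gold | 50 | 90

Derivation:
After WHERE (1 rows):
depts.qty | depts.kind | depts.id | depts.rank
6 | gold | 50 | 90
After SELECT (1 rows):
depts.kind | depts.id | depts.rank
gold | 50 | 90
After ORDER BY (1 rows):
depts.kind | depts.id | depts.rank
gold | 50 | 90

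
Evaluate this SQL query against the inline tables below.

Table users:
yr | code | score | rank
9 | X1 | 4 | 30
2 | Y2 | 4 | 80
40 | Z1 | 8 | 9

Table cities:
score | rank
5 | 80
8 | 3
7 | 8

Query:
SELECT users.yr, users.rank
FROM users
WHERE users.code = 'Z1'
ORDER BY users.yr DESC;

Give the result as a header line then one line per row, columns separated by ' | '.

After WHERE (1 rows):
users.yr | users.code | users.score | users.rank
40 | Z1 | 8 | 9
After SELECT (1 rows):
users.yr | users.rank
40 | 9
After ORDER BY (1 rows):
users.yr | users.rank
40 | 9

== RESULT ==
users.yr | users.rank
40 | 9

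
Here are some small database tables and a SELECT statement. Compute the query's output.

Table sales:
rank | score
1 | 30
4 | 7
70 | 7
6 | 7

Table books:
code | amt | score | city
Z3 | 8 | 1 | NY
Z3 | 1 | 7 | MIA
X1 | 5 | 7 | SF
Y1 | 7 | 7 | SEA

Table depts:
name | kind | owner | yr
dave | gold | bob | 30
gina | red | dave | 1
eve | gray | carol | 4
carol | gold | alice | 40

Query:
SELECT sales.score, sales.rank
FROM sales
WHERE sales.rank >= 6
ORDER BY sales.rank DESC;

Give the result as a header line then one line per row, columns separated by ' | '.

After WHERE (2 rows):
sales.rank | sales.score
70 | 7
6 | 7
After SELECT (2 rows):
sales.score | sales.rank
7 | 70
7 | 6
After ORDER BY (2 rows):
sales.score | sales.rank
7 | 70
7 | 6

== RESULT ==
sales.score | sales.rank
7 | 70
7 | 6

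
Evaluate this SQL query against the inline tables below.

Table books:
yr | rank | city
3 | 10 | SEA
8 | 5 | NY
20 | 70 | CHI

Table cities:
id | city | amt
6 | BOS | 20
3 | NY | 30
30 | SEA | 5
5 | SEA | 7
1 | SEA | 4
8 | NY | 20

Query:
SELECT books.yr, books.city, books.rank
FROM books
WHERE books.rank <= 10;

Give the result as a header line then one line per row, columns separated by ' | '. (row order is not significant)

== RESULT ==
books.yr | books.city | books.rank
3 | SEA | 10
8 | NY | 5

Derivation:
After WHERE (2 rows):
books.yr | books.rank | books.city
3 | 10 | SEA
8 | 5 | NY
After SELECT (2 rows):
books.yr | books.city | books.rank
3 | SEA | 10
8 | NY | 5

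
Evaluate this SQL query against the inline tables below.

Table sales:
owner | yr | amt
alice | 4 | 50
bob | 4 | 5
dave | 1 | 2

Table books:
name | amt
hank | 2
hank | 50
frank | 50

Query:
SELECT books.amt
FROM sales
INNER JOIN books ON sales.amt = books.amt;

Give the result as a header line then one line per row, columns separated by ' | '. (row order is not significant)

After JOIN books (3 rows):
sales.owner | sales.yr | sales.amt | books.name | books.amt
alice | 4 | 50 | hank | 50
alice | 4 | 50 | frank | 50
dave | 1 | 2 | hank | 2
After SELECT (3 rows):
books.amt
50
50
2

== RESULT ==
books.amt
50
50
2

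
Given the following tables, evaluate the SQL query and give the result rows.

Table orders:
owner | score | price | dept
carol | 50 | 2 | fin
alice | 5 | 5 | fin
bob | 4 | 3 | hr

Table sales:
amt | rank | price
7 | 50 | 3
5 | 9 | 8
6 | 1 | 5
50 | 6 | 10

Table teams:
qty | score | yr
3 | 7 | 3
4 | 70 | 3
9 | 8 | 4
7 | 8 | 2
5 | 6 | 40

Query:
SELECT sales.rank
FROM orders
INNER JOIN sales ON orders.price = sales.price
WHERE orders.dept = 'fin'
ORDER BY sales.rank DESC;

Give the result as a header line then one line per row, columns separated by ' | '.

== RESULT ==
sales.rank
1

Derivation:
After JOIN sales (2 rows):
orders.owner | orders.score | orders.price | orders.dept | sales.amt | sales.rank | sales.price
alice | 5 | 5 | fin | 6 | 1 | 5
bob | 4 | 3 | hr | 7 | 50 | 3
After WHERE (1 rows):
orders.owner | orders.score | orders.price | orders.dept | sales.amt | sales.rank | sales.price
alice | 5 | 5 | fin | 6 | 1 | 5
After SELECT (1 rows):
sales.rank
1
After ORDER BY (1 rows):
sales.rank
1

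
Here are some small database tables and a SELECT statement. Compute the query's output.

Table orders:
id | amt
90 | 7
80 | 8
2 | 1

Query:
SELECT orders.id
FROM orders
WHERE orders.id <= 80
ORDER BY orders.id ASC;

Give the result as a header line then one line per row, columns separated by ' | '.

== RESULT ==
orders.id
2
80

Derivation:
After WHERE (2 rows):
orders.id | orders.amt
80 | 8
2 | 1
After SELECT (2 rows):
orders.id
80
2
After ORDER BY (2 rows):
orders.id
2
80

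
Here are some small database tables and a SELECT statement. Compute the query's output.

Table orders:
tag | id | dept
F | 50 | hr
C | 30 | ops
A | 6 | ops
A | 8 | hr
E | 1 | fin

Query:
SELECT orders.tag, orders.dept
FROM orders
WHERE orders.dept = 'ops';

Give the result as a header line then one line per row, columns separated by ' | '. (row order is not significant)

== RESULT ==
orders.tag | orders.dept
C | ops
A | ops

Derivation:
After WHERE (2 rows):
orders.tag | orders.id | orders.dept
C | 30 | ops
A | 6 | ops
After SELECT (2 rows):
orders.tag | orders.dept
C | ops
A | ops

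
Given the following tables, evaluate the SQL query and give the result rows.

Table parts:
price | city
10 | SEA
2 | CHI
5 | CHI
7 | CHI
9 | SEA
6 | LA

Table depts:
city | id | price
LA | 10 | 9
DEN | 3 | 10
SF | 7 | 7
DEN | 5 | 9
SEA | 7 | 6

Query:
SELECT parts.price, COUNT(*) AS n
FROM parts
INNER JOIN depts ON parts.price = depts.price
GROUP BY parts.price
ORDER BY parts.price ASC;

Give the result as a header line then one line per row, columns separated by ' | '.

After JOIN depts (5 rows):
parts.price | parts.city | depts.city | depts.id | depts.price
10 | SEA | DEN | 3 | 10
7 | CHI | SF | 7 | 7
9 | SEA | LA | 10 | 9
9 | SEA | DEN | 5 | 9
6 | LA | SEA | 7 | 6
After GROUP BY (4 rows):
parts.price | n
10 | 1
7 | 1
9 | 2
6 | 1
After ORDER BY (4 rows):
parts.price | n
6 | 1
7 | 1
9 | 2
10 | 1

== RESULT ==
parts.price | n
6 | 1
7 | 1
9 | 2
10 | 1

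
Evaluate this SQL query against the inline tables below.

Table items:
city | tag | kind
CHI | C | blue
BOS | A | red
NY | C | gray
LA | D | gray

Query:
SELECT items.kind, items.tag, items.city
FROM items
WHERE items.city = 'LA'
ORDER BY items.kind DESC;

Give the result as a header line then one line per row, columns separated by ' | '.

After WHERE (1 rows):
items.city | items.tag | items.kind
LA | D | gray
After SELECT (1 rows):
items.kind | items.tag | items.city
gray | D | LA
After ORDER BY (1 rows):
items.kind | items.tag | items.city
gray | D | LA

== RESULT ==
items.kind | items.tag | items.city
gray | D | LA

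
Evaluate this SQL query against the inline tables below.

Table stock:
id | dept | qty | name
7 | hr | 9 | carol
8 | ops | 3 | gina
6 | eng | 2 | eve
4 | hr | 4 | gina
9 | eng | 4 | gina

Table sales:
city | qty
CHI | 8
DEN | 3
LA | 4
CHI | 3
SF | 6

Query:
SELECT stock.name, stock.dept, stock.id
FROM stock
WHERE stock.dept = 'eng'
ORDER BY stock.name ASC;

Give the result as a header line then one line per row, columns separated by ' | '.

== RESULT ==
stock.name | stock.dept | stock.id
eve | eng | 6
gina | eng | 9

Derivation:
After WHERE (2 rows):
stock.id | stock.dept | stock.qty | stock.name
6 | eng | 2 | eve
9 | eng | 4 | gina
After SELECT (2 rows):
stock.name | stock.dept | stock.id
eve | eng | 6
gina | eng | 9
After ORDER BY (2 rows):
stock.name | stock.dept | stock.id
eve | eng | 6
gina | eng | 9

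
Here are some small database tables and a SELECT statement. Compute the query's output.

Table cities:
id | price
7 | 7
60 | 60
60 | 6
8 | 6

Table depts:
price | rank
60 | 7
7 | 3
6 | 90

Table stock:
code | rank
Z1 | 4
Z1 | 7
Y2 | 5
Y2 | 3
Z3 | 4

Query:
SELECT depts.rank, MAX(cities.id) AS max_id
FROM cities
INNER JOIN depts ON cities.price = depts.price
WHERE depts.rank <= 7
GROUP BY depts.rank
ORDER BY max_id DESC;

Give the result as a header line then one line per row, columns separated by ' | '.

After JOIN depts (4 rows):
cities.id | cities.price | depts.price | depts.rank
7 | 7 | 7 | 3
60 | 60 | 60 | 7
60 | 6 | 6 | 90
8 | 6 | 6 | 90
After WHERE (2 rows):
cities.id | cities.price | depts.price | depts.rank
7 | 7 | 7 | 3
60 | 60 | 60 | 7
After GROUP BY (2 rows):
depts.rank | max_id
3 | 7
7 | 60
After ORDER BY (2 rows):
depts.rank | max_id
7 | 60
3 | 7

== RESULT ==
depts.rank | max_id
7 | 60
3 | 7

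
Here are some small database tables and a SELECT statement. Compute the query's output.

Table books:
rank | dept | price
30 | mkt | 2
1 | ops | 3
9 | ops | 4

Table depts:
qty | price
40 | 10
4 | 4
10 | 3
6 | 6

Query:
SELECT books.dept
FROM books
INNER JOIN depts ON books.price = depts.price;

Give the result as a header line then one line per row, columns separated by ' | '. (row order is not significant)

== RESULT ==
books.dept
ops
ops

Derivation:
After JOIN depts (2 rows):
books.rank | books.dept | books.price | depts.qty | depts.price
1 | ops | 3 | 10 | 3
9 | ops | 4 | 4 | 4
After SELECT (2 rows):
books.dept
ops
ops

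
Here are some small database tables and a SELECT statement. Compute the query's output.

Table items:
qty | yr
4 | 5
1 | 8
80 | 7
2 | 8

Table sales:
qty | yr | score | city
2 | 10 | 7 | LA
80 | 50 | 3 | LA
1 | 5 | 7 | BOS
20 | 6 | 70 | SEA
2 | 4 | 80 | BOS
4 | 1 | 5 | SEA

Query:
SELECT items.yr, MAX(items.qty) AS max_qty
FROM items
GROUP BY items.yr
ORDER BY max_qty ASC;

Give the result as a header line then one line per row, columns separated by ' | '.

After GROUP BY (3 rows):
items.yr | max_qty
5 | 4
8 | 2
7 | 80
After ORDER BY (3 rows):
items.yr | max_qty
8 | 2
5 | 4
7 | 80

== RESULT ==
items.yr | max_qty
8 | 2
5 | 4
7 | 80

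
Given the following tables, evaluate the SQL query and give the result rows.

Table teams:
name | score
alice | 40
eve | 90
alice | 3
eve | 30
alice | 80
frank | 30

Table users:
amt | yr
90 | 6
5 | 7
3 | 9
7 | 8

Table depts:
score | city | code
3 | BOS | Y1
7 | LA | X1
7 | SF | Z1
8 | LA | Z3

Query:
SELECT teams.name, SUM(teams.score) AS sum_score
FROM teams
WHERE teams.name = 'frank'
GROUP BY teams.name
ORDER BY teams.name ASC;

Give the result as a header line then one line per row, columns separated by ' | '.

== RESULT ==
teams.name | sum_score
frank | 30

Derivation:
After WHERE (1 rows):
teams.name | teams.score
frank | 30
After GROUP BY (1 rows):
teams.name | sum_score
frank | 30
After ORDER BY (1 rows):
teams.name | sum_score
frank | 30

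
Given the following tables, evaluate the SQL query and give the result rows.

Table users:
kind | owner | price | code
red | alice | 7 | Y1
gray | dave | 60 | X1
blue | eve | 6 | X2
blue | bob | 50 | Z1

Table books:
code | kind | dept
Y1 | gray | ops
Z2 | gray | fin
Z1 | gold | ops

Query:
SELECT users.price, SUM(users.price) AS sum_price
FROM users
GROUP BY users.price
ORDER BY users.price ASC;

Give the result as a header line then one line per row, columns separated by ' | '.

== RESULT ==
users.price | sum_price
6 | 6
7 | 7
50 | 50
60 | 60

Derivation:
After GROUP BY (4 rows):
users.price | sum_price
7 | 7
60 | 60
6 | 6
50 | 50
After ORDER BY (4 rows):
users.price | sum_price
6 | 6
7 | 7
50 | 50
60 | 60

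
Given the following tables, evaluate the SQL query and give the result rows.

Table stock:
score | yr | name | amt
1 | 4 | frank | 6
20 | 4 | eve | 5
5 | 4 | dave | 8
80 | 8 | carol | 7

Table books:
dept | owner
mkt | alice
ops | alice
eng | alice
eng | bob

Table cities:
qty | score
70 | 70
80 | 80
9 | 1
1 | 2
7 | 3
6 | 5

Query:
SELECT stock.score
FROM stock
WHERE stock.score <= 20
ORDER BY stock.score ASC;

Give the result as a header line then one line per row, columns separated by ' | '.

After WHERE (3 rows):
stock.score | stock.yr | stock.name | stock.amt
1 | 4 | frank | 6
20 | 4 | eve | 5
5 | 4 | dave | 8
After SELECT (3 rows):
stock.score
1
20
5
After ORDER BY (3 rows):
stock.score
1
5
20

== RESULT ==
stock.score
1
5
20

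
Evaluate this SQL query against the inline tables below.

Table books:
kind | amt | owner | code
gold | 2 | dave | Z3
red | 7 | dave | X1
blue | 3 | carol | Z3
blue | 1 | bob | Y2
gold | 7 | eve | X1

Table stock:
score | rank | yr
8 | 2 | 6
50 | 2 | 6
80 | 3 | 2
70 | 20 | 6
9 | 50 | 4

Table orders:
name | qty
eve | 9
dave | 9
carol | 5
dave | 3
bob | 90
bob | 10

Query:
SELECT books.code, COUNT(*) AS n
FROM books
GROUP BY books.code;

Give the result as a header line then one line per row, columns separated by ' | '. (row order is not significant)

== RESULT ==
books.code | n
Z3 | 2
X1 | 2
Y2 | 1

Derivation:
After GROUP BY (3 rows):
books.code | n
Z3 | 2
X1 | 2
Y2 | 1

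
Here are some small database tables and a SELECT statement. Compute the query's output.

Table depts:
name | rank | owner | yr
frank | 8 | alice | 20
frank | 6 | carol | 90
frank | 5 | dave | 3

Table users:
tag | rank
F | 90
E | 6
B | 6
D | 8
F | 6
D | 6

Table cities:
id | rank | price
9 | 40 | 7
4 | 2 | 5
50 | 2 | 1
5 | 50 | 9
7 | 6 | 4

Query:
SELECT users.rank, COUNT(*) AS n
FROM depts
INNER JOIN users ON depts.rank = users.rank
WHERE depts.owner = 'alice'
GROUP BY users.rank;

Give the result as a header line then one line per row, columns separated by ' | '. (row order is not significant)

== RESULT ==
users.rank | n
8 | 1

Derivation:
After JOIN users (5 rows):
depts.name | depts.rank | depts.owner | depts.yr | users.tag | users.rank
frank | 8 | alice | 20 | D | 8
frank | 6 | carol | 90 | E | 6
frank | 6 | carol | 90 | B | 6
frank | 6 | carol | 90 | F | 6
frank | 6 | carol | 90 | D | 6
After WHERE (1 rows):
depts.name | depts.rank | depts.owner | depts.yr | users.tag | users.rank
frank | 8 | alice | 20 | D | 8
After GROUP BY (1 rows):
users.rank | n
8 | 1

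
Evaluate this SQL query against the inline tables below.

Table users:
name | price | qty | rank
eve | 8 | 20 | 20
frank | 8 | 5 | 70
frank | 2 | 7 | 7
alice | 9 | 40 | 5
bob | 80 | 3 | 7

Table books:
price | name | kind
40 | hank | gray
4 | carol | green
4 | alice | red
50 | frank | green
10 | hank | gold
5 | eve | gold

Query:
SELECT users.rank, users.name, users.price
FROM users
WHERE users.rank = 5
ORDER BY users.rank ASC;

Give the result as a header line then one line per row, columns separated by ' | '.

== RESULT ==
users.rank | users.name | users.price
5 | alice | 9

Derivation:
After WHERE (1 rows):
users.name | users.price | users.qty | users.rank
alice | 9 | 40 | 5
After SELECT (1 rows):
users.rank | users.name | users.price
5 | alice | 9
After ORDER BY (1 rows):
users.rank | users.name | users.price
5 | alice | 9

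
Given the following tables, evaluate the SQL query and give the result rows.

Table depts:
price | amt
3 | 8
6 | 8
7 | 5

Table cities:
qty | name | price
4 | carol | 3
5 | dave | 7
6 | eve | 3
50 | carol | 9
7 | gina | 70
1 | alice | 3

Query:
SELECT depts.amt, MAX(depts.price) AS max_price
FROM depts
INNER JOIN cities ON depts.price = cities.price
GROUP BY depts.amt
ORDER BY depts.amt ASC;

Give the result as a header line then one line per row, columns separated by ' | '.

After JOIN cities (4 rows):
depts.price | depts.amt | cities.qty | cities.name | cities.price
3 | 8 | 4 | carol | 3
3 | 8 | 6 | eve | 3
3 | 8 | 1 | alice | 3
7 | 5 | 5 | dave | 7
After GROUP BY (2 rows):
depts.amt | max_price
8 | 3
5 | 7
After ORDER BY (2 rows):
depts.amt | max_price
5 | 7
8 | 3

== RESULT ==
depts.amt | max_price
5 | 7
8 | 3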